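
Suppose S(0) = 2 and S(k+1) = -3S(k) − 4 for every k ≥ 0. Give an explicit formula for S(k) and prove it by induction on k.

Claim: S(k) = 3·(-3)^k − 1.

Base case: S(0) = 2, and 3·(-3)^0 − 1 = 3 − 1 = 2.
Assume S(j) = 3·(-3)^j − 1 for some j ≥ 0.
Then S(j+1) = -3S(j) − 4 = -3·(3·(-3)^j − 1) − 4 = -9·(-3)^j + 3 − 4 = 3·(-3)^{j+1} − 1.
Hence S(k) = 3·(-3)^k − 1 for every k ≥ 0, by induction.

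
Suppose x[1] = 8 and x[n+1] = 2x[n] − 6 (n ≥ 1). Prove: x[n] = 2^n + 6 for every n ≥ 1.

Base case: x[1] = 8, and 2^1 + 6 = 2 + 6 = 8.
Assume x[r] = 2^r + 6 for some r ≥ 1.
Then x[r+1] = 2x[r] − 6 = 2·(2^r + 6) − 6 = 2^{r+1} + 12 − 6 = 2^{r+1} + 6.
By induction, x[n] = 2^n + 6 for all n ≥ 1.

x[n] = 2^n + 6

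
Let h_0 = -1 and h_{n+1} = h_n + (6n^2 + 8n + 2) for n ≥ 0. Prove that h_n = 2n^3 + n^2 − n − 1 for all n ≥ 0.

Base case: h_0 = -1, and 2·0^3 + 0^2 − 0 − 1 = -1.
Assume h_r = 2r^3 + r^2 − r − 1.
Then h_{r+1} = h_r + (6r^2 + 8r + 2) = (2r^3 + r^2 − r − 1) + (6r^2 + 8r + 2) = 2r^3 + 7r^2 + 7r + 1,
and 2·(r+1)^3 + (r+1)^2 − (r+1) − 1 = 2r^3 + 7r^2 + 7r + 1.
Hence h_n = 2n^3 + n^2 − n − 1 for every n ≥ 0, by induction.

h_n = 2n^3 + n^2 − n − 1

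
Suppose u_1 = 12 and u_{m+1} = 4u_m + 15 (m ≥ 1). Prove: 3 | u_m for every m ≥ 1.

Base case: u_1 = 12 = 3·4, so 3 | u_1.
Assume 3 | u_k, so u_k = 3t for some integer t.
Then u_{k+1} = 4u_k + 15 = 4·(3t) + 15 = 3(4t + 5), so 3 | u_{k+1}.
By induction, 3 | u_m for all m ≥ 1.

3 | u_m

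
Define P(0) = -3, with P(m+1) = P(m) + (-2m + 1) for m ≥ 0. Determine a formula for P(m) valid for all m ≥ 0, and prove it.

Claim: P(m) = -m^2 + 2m − 3.

Base case: P(0) = -3, and -0^2 + 2·0 − 3 = -3.
Assume P(j) = -j^2 + 2j − 3.
Then P(j+1) = P(j) + (-2j + 1) = (-j^2 + 2j − 3) + (-2j + 1) = -j^2 − 2,
and -(j+1)^2 + 2·(j+1) − 3 = -j^2 − 2.
Hence P(m) = -m^2 + 2m − 3 for every m ≥ 0, by induction.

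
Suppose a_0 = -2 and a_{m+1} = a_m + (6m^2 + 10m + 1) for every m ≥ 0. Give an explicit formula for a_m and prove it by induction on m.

Claim: a_m = 2m^3 + 2m^2 − 3m − 2.

Base case: a_0 = -2, and 2·0^3 + 2·0^2 − 3·0 − 2 = -2.
Assume a_j = 2j^3 + 2j^2 − 3j − 2.
Then a_{j+1} = a_j + (6j^2 + 10j + 1) = (2j^3 + 2j^2 − 3j − 2) + (6j^2 + 10j + 1) = 2j^3 + 8j^2 + 7j − 1,
and 2·(j+1)^3 + 2·(j+1)^2 − 3·(j+1) − 2 = 2j^3 + 8j^2 + 7j − 1.
By induction, a_m = 2m^3 + 2m^2 − 3m − 2 for all m ≥ 0.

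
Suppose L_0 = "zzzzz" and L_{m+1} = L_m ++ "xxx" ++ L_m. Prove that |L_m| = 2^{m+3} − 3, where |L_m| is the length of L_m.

Base case: |L_0| = 5, and 2^{0+3} − 3 = 5.
Assume |L_j| = 2^{j+3} − 3.
Then |L_{j+1}| = |L_j| + 3 + |L_j| = 2|L_j| + 3 = 2(2^{j+3} − 3) + 3 = 2^{j+1+3} − 6 + 3 = 2^{j+1+3} − 3.
This completes the inductive step, so |L_m| = 2^{m+3} − 3 for all m ≥ 0.

|L_m| = 2^{m+3} − 3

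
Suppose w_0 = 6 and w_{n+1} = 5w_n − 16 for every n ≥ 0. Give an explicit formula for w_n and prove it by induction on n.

Claim: w_n = 2·5^n + 4.

Base case: w_0 = 6, and 2·5^0 + 4 = 2 + 4 = 6.
Assume w_m = 2·5^m + 4 for some m ≥ 0.
Then w_{m+1} = 5w_m − 16 = 5·(2·5^m + 4) − 16 = 10·5^m + 20 − 16 = 2·5^{m+1} + 4.
By induction, w_n = 2·5^n + 4 for all n ≥ 0.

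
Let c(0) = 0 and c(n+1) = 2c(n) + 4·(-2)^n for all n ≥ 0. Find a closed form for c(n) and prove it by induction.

Claim: c(n) = 2^n − (-2)^n.

Base case: c(0) = 0, and 2^0 − (-2)^0 = 1 − 1 = 0.
Assume c(r) = 2^r − (-2)^r for some r ≥ 0.
Then c(r+1) = 2c(r) + 4·(-2)^r = 2·(2^r − (-2)^r) + 4·(-2)^r = 2^{r+1} − 2·(-2)^r + 4·(-2)^r = 2^{r+1} + 2·(-2)^r = 2^{r+1} − (-2)^{r+1}.
So the formula holds for r+1, and by induction c(n) = 2^n − (-2)^n for all n ≥ 0.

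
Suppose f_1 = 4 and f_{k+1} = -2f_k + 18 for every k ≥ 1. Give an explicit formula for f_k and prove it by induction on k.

Claim: f_k = (-2)^k + 6.

Base case: f_1 = 4, and (-2)^1 + 6 = -2 + 6 = 4.
Assume f_r = (-2)^r + 6 for some r ≥ 1.
Then f_{r+1} = -2f_r + 18 = -2·((-2)^r + 6) + 18 = -2·(-2)^r − 12 + 18 = (-2)^{r+1} + 6.
So the formula holds for r+1, and by induction f_k = (-2)^k + 6 for all k ≥ 1.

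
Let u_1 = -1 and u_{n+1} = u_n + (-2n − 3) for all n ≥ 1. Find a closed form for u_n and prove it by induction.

Claim: u_n = -n^2 − 2n + 2.

Base case: u_1 = -1, and -1^2 − 2·1 + 2 = -1.
Assume u_j = -j^2 − 2j + 2.
Then u_{j+1} = u_j + (-2j − 3) = (-j^2 − 2j + 2) + (-2j − 3) = -j^2 − 4j − 1,
and -(j+1)^2 − 2·(j+1) + 2 = -j^2 − 4j − 1.
Hence u_n = -n^2 − 2n + 2 for every n ≥ 1, by induction.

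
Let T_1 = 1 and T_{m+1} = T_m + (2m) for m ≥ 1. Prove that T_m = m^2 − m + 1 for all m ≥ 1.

Base case: T_1 = 1, and 1^2 − 1 + 1 = 1.
Assume T_r = r^2 − r + 1.
Then T_{r+1} = T_r + (2r) = (r^2 − r + 1) + (2r) = r^2 + r + 1,
and (r+1)^2 − (r+1) + 1 = r^2 + r + 1.
This completes the inductive step, so T_m = m^2 − m + 1 for all m ≥ 1.

T_m = m^2 − m + 1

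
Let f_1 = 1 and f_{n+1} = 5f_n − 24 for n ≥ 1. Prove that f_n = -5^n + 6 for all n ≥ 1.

Base case: f_1 = 1, and -5^1 + 6 = -5 + 6 = 1.
Assume f_k = -5^k + 6 for some k ≥ 1.
Then f_{k+1} = 5f_k − 24 = 5·(-5^k + 6) − 24 = -5^{k+1} + 30 − 24 = -5^{k+1} + 6.
So the formula holds for k+1, and by induction f_n = -5^n + 6 for all n ≥ 1.

f_n = -5^n + 6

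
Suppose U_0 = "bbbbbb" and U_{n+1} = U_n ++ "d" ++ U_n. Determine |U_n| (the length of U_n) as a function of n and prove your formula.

Claim: |U_n| = 7·2^n − 1.

Base case: |U_0| = 6, and 7·2^0 − 1 = 6.
Assume |U_j| = 7·2^j − 1.
Then |U_{j+1}| = |U_j| + 1 + |U_j| = 2|U_j| + 1 = 2(7·2^j − 1) + 1 = 7·2^{j+1} − 2 + 1 = 7·2^{j+1} − 1.
So the formula holds for j+1, and by induction |U_n| = 7·2^n − 1 for all n ≥ 0.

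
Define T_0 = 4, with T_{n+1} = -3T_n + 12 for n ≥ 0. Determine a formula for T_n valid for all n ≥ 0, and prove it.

Claim: T_n = (-3)^n + 3.

Base case: T_0 = 4, and (-3)^0 + 3 = 1 + 3 = 4.
Assume T_j = (-3)^j + 3 for some j ≥ 0.
Then T_{j+1} = -3T_j + 12 = -3·((-3)^j + 3) + 12 = -3·(-3)^j − 9 + 12 = (-3)^{j+1} + 3.
By induction, T_n = (-3)^n + 3 for all n ≥ 0.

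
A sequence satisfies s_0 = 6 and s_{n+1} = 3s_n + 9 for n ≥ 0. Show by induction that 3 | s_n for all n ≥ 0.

Base case: s_0 = 6 = 3·2, so 3 | s_0.
Assume 3 | s_j, so s_j = 3t for some integer t.
Then s_{j+1} = 3s_j + 9 = 3·(3t) + 9 = 3(3t + 3), so 3 | s_{j+1}.
By induction, 3 | s_n for all n ≥ 0.

3 | s_n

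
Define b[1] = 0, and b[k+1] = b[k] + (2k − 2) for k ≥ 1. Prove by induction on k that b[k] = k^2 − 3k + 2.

Base case: b[1] = 0, and 1^2 − 3·1 + 2 = 0.
Assume b[j] = j^2 − 3j + 2.
Then b[j+1] = b[j] + (2j − 2) = (j^2 − 3j + 2) + (2j − 2) = j^2 − j,
and (j+1)^2 − 3·(j+1) + 2 = j^2 − j.
This completes the inductive step, so b[k] = k^2 − 3k + 2 for all k ≥ 1.

b[k] = k^2 − 3k + 2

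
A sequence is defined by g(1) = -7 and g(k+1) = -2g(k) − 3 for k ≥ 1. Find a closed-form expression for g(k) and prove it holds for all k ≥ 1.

Claim: g(k) = 3·(-2)^k − 1.

Base case: g(1) = -7, and 3·(-2)^1 − 1 = -6 − 1 = -7.
Assume g(m) = 3·(-2)^m − 1 for some m ≥ 1.
Then g(m+1) = -2g(m) − 3 = -2·(3·(-2)^m − 1) − 3 = -6·(-2)^m + 2 − 3 = 3·(-2)^{m+1} − 1.
So the formula holds for m+1, and by induction g(k) = 3·(-2)^k − 1 for all k ≥ 1.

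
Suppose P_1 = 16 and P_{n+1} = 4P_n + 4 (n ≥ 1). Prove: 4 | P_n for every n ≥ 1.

Base case: P_1 = 16 = 4·4, so 4 | P_1.
Assume 4 | P_m, so P_m = 4t for some integer t.
Then P_{m+1} = 4P_m + 4 = 4·(4t) + 4 = 4(4t + 1), so 4 | P_{m+1}.
This completes the inductive step, so 4 | P_n for all n ≥ 1.

4 | P_n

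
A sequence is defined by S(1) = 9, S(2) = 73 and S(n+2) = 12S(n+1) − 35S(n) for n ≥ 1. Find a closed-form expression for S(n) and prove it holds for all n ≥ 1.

Claim: S(n) = -5^n + 2·7^n.

Base cases: S(1) = 9 and -5^1 + 2·7^1 = 9; S(2) = 73 and -5^2 + 2·7^2 = 73.
Assume S(j) = -5^j + 2·7^j for all 1 ≤ j ≤ k, where k ≥ 2.
Then S(k+1) = 12S(k) − 35S(k−1) = 12·(-5^k + 2·7^k) − 35·(-5^{k−1} + 2·7^{k−1}) = -(12·5 − 35)5^{k−1} + 2·(12·7 − 35)7^{k−1} = -25·5^{k−1} + 98·7^{k−1} = -5^{k+1} + 2·7^{k+1}.
This completes the inductive step, so S(n) = -5^n + 2·7^n for all n ≥ 1.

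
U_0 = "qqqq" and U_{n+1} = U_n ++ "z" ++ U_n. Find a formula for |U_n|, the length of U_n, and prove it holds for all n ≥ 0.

Claim: |U_n| = 5·2^n − 1.

Base case: |U_0| = 4, and 5·2^0 − 1 = 4.
Assume |U_k| = 5·2^k − 1.
Then |U_{k+1}| = |U_k| + 1 + |U_k| = 2|U_k| + 1 = 2(5·2^k − 1) + 1 = 5·2^{k+1} − 2 + 1 = 5·2^{k+1} − 1.
Hence |U_n| = 5·2^n − 1 for every n ≥ 0, by induction.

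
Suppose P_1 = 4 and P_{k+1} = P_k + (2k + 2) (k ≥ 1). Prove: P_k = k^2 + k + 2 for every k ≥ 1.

Base case: P_1 = 4, and 1^2 + 1 + 2 = 4.
Assume P_r = r^2 + r + 2.
Then P_{r+1} = P_r + (2r + 2) = (r^2 + r + 2) + (2r + 2) = r^2 + 3r + 4,
and (r+1)^2 + (r+1) + 2 = r^2 + 3r + 4.
Hence P_k = k^2 + k + 2 for every k ≥ 1, by induction.

P_k = k^2 + k + 2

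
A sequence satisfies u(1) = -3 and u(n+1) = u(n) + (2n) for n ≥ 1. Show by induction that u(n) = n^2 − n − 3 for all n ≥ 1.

Base case: u(1) = -3, and 1^2 − 1 − 3 = -3.
Assume u(j) = j^2 − j − 3.
Then u(j+1) = u(j) + (2j) = (j^2 − j − 3) + (2j) = j^2 + j − 3,
and (j+1)^2 − (j+1) − 3 = j^2 + j − 3.
This completes the inductive step, so u(n) = n^2 − n − 3 for all n ≥ 1.

u(n) = n^2 − n − 3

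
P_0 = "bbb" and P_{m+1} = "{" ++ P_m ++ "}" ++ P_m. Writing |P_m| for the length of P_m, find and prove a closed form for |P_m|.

Claim: |P_m| = 5·2^m − 2.

Base case: |P_0| = 3, and 5·2^0 − 2 = 3.
Assume |P_r| = 5·2^r − 2.
Then |P_{r+1}| = 1 + |P_r| + 1 + |P_r| = 2|P_r| + 2 = 2(5·2^r − 2) + 2 = 5·2^{r+1} − 4 + 2 = 5·2^{r+1} − 2.
Hence |P_m| = 5·2^m − 2 for every m ≥ 0, by induction.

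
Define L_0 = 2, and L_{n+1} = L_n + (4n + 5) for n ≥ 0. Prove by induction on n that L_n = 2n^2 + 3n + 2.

Base case: L_0 = 2, and 2·0^2 + 3·0 + 2 = 2.
Assume L_r = 2r^2 + 3r + 2.
Then L_{r+1} = L_r + (4r + 5) = (2r^2 + 3r + 2) + (4r + 5) = 2r^2 + 7r + 7,
and 2·(r+1)^2 + 3·(r+1) + 2 = 2r^2 + 7r + 7.
This completes the inductive step, so L_n = 2n^2 + 3n + 2 for all n ≥ 0.

L_n = 2n^2 + 3n + 2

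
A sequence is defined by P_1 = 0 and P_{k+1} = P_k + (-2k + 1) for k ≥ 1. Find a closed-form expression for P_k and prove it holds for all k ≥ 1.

Claim: P_k = -k^2 + 2k − 1.

Base case: P_1 = 0, and -1^2 + 2·1 − 1 = 0.
Assume P_j = -j^2 + 2j − 1.
Then P_{j+1} = P_j + (-2j + 1) = (-j^2 + 2j − 1) + (-2j + 1) = -j^2,
and -(j+1)^2 + 2·(j+1) − 1 = -j^2.
By induction, P_k = -k^2 + 2k − 1 for all k ≥ 1.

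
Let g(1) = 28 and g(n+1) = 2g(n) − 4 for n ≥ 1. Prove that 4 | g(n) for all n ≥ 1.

Base case: g(1) = 28 = 4·7, so 4 | g(1).
Assume 4 | g(k), so g(k) = 4t for some integer t.
Then g(k+1) = 2g(k) − 4 = 2·(4t) − 4 = 4(2t − 1), so 4 | g(k+1).
Hence 4 | g(n) for every n ≥ 1, by induction.

4 | g(n)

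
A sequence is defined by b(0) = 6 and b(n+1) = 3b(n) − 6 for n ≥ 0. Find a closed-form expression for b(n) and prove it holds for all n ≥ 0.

Claim: b(n) = 3^{n+1} + 3.

Base case: b(0) = 6, and 3^{0+1} + 3 = 3 + 3 = 6.
Assume b(m) = 3^{m+1} + 3 for some m ≥ 0.
Then b(m+1) = 3b(m) − 6 = 3·(3^{m+1} + 3) − 6 = 3^{m+2} + 9 − 6 = 3^{m+2} + 3.
This completes the inductive step, so b(n) = 3^{n+1} + 3 for all n ≥ 0.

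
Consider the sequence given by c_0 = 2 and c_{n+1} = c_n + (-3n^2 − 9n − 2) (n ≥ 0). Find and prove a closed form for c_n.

Claim: c_n = -n^3 − 3n^2 + 2n + 2.

Base case: c_0 = 2, and -0^3 − 3·0^2 + 2·0 + 2 = 2.
Assume c_r = -r^3 − 3r^2 + 2r + 2.
Then c_{r+1} = c_r + (-3r^2 − 9r − 2) = (-r^3 − 3r^2 + 2r + 2) + (-3r^2 − 9r − 2) = -r^3 − 6r^2 − 7r,
and -(r+1)^3 − 3·(r+1)^2 + 2·(r+1) + 2 = -r^3 − 6r^2 − 7r.
By induction, c_n = -n^3 − 3n^2 + 2n + 2 for all n ≥ 0.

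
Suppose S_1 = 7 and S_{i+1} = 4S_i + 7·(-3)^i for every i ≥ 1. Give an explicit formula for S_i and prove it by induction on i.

Claim: S_i = 4^i − (-3)^i.

Base case: S_1 = 7, and 4^1 − (-3)^1 = 4 + 3 = 7.
Assume S_m = 4^m − (-3)^m for some m ≥ 1.
Then S_{m+1} = 4S_m + 7·(-3)^m = 4·(4^m − (-3)^m) + 7·(-3)^m = 4^{m+1} − 4·(-3)^m + 7·(-3)^m = 4^{m+1} + 3·(-3)^m = 4^{m+1} − (-3)^{m+1}.
This completes the inductive step, so S_i = 4^i − (-3)^i for all i ≥ 1.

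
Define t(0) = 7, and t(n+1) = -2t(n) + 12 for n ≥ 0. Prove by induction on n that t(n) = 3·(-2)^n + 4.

Base case: t(0) = 7, and 3·(-2)^0 + 4 = 3 + 4 = 7.
Assume t(m) = 3·(-2)^m + 4 for some m ≥ 0.
Then t(m+1) = -2t(m) + 12 = -2·(3·(-2)^m + 4) + 12 = -6·(-2)^m − 8 + 12 = 3·(-2)^{m+1} + 4.
So the formula holds for m+1, and by induction t(n) = 3·(-2)^n + 4 for all n ≥ 0.

t(n) = 3·(-2)^n + 4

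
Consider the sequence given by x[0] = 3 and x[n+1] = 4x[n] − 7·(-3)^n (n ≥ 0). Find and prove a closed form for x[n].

Claim: x[n] = 2·4^n + (-3)^n.

Base case: x[0] = 3, and 2·4^0 + (-3)^0 = 2 + 1 = 3.
Assume x[r] = 2·4^r + (-3)^r for some r ≥ 0.
Then x[r+1] = 4x[r] − 7·(-3)^r = 4·(2·4^r + (-3)^r) − 7·(-3)^r = 2·4^{r+1} + 4·(-3)^r − 7·(-3)^r = 2·4^{r+1} − 3·(-3)^r = 2·4^{r+1} + (-3)^{r+1}.
By induction, x[n] = 2·4^n + (-3)^n for all n ≥ 0.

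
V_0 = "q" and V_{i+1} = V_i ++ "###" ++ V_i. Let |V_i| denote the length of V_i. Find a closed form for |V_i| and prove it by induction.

Claim: |V_i| = 2^{i+2} − 3.

Base case: |V_0| = 1, and 2^{0+2} − 3 = 1.
Assume |V_k| = 2^{k+2} − 3.
Then |V_{k+1}| = |V_k| + 3 + |V_k| = 2|V_k| + 3 = 2(2^{k+2} − 3) + 3 = 2^{k+3} − 6 + 3 = 2^{k+3} − 3.
By induction, |V_i| = 2^{i+2} − 3 for all i ≥ 0.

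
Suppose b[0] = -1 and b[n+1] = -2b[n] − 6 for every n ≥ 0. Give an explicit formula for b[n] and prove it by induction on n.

Claim: b[n] = (-2)^n − 2.

Base case: b[0] = -1, and (-2)^0 − 2 = 1 − 2 = -1.
Assume b[r] = (-2)^r − 2 for some r ≥ 0.
Then b[r+1] = -2b[r] − 6 = -2·((-2)^r − 2) − 6 = -2·(-2)^r + 4 − 6 = (-2)^{r+1} − 2.
So the formula holds for r+1, and by induction b[n] = (-2)^n − 2 for all n ≥ 0.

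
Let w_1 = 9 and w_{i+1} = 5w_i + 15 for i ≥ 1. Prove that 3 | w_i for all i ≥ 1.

Base case: w_1 = 9 = 3·3, so 3 | w_1.
Assume 3 | w_r, so w_r = 3t for some integer t.
Then w_{r+1} = 5w_r + 15 = 5·(3t) + 15 = 3(5t + 5), so 3 | w_{r+1}.
This completes the inductive step, so 3 | w_i for all i ≥ 1.

3 | w_i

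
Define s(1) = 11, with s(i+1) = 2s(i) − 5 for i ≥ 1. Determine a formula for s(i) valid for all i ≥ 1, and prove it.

Claim: s(i) = 3·2^i + 5.

Base case: s(1) = 11, and 3·2^1 + 5 = 6 + 5 = 11.
Assume s(k) = 3·2^k + 5 for some k ≥ 1.
Then s(k+1) = 2s(k) − 5 = 2·(3·2^k + 5) − 5 = 6·2^k + 10 − 5 = 3·2^{k+1} + 5.
This completes the inductive step, so s(i) = 3·2^i + 5 for all i ≥ 1.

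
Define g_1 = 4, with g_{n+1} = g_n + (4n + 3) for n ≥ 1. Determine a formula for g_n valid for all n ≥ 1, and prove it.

Claim: g_n = 2n^2 + n + 1.

Base case: g_1 = 4, and 2·1^2 + 1 + 1 = 4.
Assume g_j = 2j^2 + j + 1.
Then g_{j+1} = g_j + (4j + 3) = (2j^2 + j + 1) + (4j + 3) = 2j^2 + 5j + 4,
and 2·(j+1)^2 + (j+1) + 1 = 2j^2 + 5j + 4.
This completes the inductive step, so g_n = 2n^2 + n + 1 for all n ≥ 1.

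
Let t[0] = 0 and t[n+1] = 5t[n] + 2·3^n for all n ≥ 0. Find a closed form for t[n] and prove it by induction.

Claim: t[n] = 5^n − 3^n.

Base case: t[0] = 0, and 5^0 − 3^0 = 1 − 1 = 0.
Assume t[j] = 5^j − 3^j for some j ≥ 0.
Then t[j+1] = 5t[j] + 2·3^j = 5·(5^j − 3^j) + 2·3^j = 5^{j+1} − 5·3^j + 2·3^j = 5^{j+1} − 3·3^j = 5^{j+1} − 3^{j+1}.
By induction, t[n] = 5^n − 3^n for all n ≥ 0.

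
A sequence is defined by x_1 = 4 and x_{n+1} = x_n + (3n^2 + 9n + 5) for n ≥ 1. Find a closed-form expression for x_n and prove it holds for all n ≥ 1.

Claim: x_n = n^3 + 3n^2 + n − 1.

Base case: x_1 = 4, and 1^3 + 3·1^2 + 1 − 1 = 4.
Assume x_m = m^3 + 3m^2 + m − 1.
Then x_{m+1} = x_m + (3m^2 + 9m + 5) = (m^3 + 3m^2 + m − 1) + (3m^2 + 9m + 5) = m^3 + 6m^2 + 10m + 4,
and (m+1)^3 + 3·(m+1)^2 + (m+1) − 1 = m^3 + 6m^2 + 10m + 4.
Hence x_n = n^3 + 3n^2 + n − 1 for every n ≥ 1, by induction.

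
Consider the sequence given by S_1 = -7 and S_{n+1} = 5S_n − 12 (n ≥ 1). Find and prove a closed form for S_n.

Claim: S_n = -2·5^n + 3.

Base case: S_1 = -7, and -2·5^1 + 3 = -10 + 3 = -7.
Assume S_m = -2·5^m + 3 for some m ≥ 1.
Then S_{m+1} = 5S_m − 12 = 5·(-2·5^m + 3) − 12 = -10·5^m + 15 − 12 = -2·5^{m+1} + 3.
This completes the inductive step, so S_n = -2·5^n + 3 for all n ≥ 1.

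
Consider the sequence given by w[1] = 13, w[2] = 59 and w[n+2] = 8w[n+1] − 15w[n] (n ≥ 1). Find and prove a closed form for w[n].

Claim: w[n] = 2·5^n + 3^n.

Base cases: w[1] = 13 and 2·5^1 + 3^1 = 13; w[2] = 59 and 2·5^2 + 3^2 = 59.
Assume w[j] = 2·5^j + 3^j for all 1 ≤ j ≤ m, where m ≥ 2.
Then w[m+1] = 8w[m] − 15w[m−1] = 8·(2·5^m + 3^m) − 15·(2·5^{m−1} + 3^{m−1}) = 2·(8·5 − 15)5^{m−1} + (8·3 − 15)3^{m−1} = 50·5^{m−1} + 9·3^{m−1} = 2·5^{m+1} + 3^{m+1}.
By strong induction, w[n] = 2·5^n + 3^n for all n ≥ 1.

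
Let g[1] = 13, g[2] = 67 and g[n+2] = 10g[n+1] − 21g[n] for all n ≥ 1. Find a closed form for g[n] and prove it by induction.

Claim: g[n] = 7^n + 2·3^n.

Base cases: g[1] = 13 and 7^1 + 2·3^1 = 13; g[2] = 67 and 7^2 + 2·3^2 = 67.
Assume g[j] = 7^j + 2·3^j for all 1 ≤ j ≤ k, where k ≥ 2.
Then g[k+1] = 10g[k] − 21g[k−1] = 10·(7^k + 2·3^k) − 21·(7^{k−1} + 2·3^{k−1}) = (10·7 − 21)7^{k−1} + 2·(10·3 − 21)3^{k−1} = 49·7^{k−1} + 18·3^{k−1} = 7^{k+1} + 2·3^{k+1}.
This completes the inductive step, so g[n] = 7^n + 2·3^n for all n ≥ 1.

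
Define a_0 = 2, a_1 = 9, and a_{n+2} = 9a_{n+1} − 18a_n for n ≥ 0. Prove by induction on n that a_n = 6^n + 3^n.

Base cases: a_0 = 2 and 6^0 + 3^0 = 2; a_1 = 9 and 6^1 + 3^1 = 9.
Assume a_j = 6^j + 3^j for all 0 ≤ j ≤ k, where k ≥ 1.
Then a_{k+1} = 9a_k − 18a_{k−1} = 9·(6^k + 3^k) − 18·(6^{k−1} + 3^{k−1}) = (9·6 − 18)6^{k−1} + (9·3 − 18)3^{k−1} = 36·6^{k−1} + 9·3^{k−1} = 6^{k+1} + 3^{k+1}.
So the formula holds for k+1, and by strong induction a_n = 6^n + 3^n for all n ≥ 0.

a_n = 6^n + 3^n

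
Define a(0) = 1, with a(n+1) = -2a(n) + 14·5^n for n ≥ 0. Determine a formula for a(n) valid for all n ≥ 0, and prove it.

Claim: a(n) = -(-2)^n + 2·5^n.

Base case: a(0) = 1, and -(-2)^0 + 2·5^0 = -1 + 2 = 1.
Assume a(m) = -(-2)^m + 2·5^m for some m ≥ 0.
Then a(m+1) = -2a(m) + 14·5^m = -2·(-(-2)^m + 2·5^m) + 14·5^m = -(-2)^{m+1} − 4·5^m + 14·5^m = -(-2)^{m+1} + 10·5^m = -(-2)^{m+1} + 2·5^{m+1}.
This completes the inductive step, so a(n) = -(-2)^n + 2·5^n for all n ≥ 0.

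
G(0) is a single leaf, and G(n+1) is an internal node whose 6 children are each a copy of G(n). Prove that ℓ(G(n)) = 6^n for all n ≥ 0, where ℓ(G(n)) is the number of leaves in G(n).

Base case: ℓ(G(0)) = 1, and 6^0 = 1.
Assume ℓ(G(j)) = 6^j.
Then ℓ(G(j+1)) = 6·ℓ(G(j)) = 6·6^j = 6^{j+1}.
Hence ℓ(G(n)) = 6^n for every n ≥ 0, by induction.

ℓ(G(n)) = 6^n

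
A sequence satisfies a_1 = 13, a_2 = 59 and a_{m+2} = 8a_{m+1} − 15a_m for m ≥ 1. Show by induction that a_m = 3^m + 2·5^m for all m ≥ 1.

Base cases: a_1 = 13 and 3^1 + 2·5^1 = 13; a_2 = 59 and 3^2 + 2·5^2 = 59.
Assume a_j = 3^j + 2·5^j for all 1 ≤ j ≤ k, where k ≥ 2.
Then a_{k+1} = 8a_k − 15a_{k−1} = 8·(3^k + 2·5^k) − 15·(3^{k−1} + 2·5^{k−1}) = (8·3 − 15)3^{k−1} + 2·(8·5 − 15)5^{k−1} = 9·3^{k−1} + 50·5^{k−1} = 3^{k+1} + 2·5^{k+1}.
By strong induction, a_m = 3^m + 2·5^m for all m ≥ 1.

a_m = 3^m + 2·5^m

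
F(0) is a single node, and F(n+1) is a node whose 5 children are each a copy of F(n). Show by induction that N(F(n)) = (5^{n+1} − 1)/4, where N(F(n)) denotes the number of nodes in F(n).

Base case: N(F(0)) = 1, and (5^{0+1} − 1)/4 = 1.
Assume N(F(j)) = (5^{j+1} − 1)/4.
Then N(F(j+1)) = 1 + 5N(F(j)) = 1 + 5·(5^{j+1} − 1)/4 = 1 + (5^{j+2} − 5)/4 = (4 + 5^{j+2} − 5)/4 = (5^{j+2} − 1)/4.
This completes the inductive step, so N(F(n)) = (5^{n+1} − 1)/4 for all n ≥ 0.

N(F(n)) = (5^{n+1} − 1)/4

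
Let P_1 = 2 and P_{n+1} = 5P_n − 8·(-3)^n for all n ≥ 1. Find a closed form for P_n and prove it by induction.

Claim: P_n = 5^n + (-3)^n.

Base case: P_1 = 2, and 5^1 + (-3)^1 = 5 − 3 = 2.
Assume P_r = 5^r + (-3)^r for some r ≥ 1.
Then P_{r+1} = 5P_r − 8·(-3)^r = 5·(5^r + (-3)^r) − 8·(-3)^r = 5^{r+1} + 5·(-3)^r − 8·(-3)^r = 5^{r+1} − 3·(-3)^r = 5^{r+1} + (-3)^{r+1}.
Hence P_n = 5^n + (-3)^n for every n ≥ 1, by induction.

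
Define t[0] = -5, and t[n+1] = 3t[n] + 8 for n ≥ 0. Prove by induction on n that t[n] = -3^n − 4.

Base case: t[0] = -5, and -3^0 − 4 = -1 − 4 = -5.
Assume t[r] = -3^r − 4 for some r ≥ 0.
Then t[r+1] = 3t[r] + 8 = 3·(-3^r − 4) + 8 = -3^{r+1} − 12 + 8 = -3^{r+1} − 4.
By induction, t[n] = -3^n − 4 for all n ≥ 0.

t[n] = -3^n − 4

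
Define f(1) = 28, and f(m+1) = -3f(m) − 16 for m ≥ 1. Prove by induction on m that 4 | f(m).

Base case: f(1) = 28 = 4·7, so 4 | f(1).
Assume 4 | f(k), so f(k) = 4t for some integer t.
Then f(k+1) = -3f(k) − 16 = -3·(4t) − 16 = 4(-3t − 4), so 4 | f(k+1).
This completes the inductive step, so 4 | f(m) for all m ≥ 1.

4 | f(m)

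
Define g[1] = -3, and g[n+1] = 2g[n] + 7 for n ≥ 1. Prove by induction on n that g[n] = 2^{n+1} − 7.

Base case: g[1] = -3, and 2^{1+1} − 7 = 4 − 7 = -3.
Assume g[m] = 2^{m+1} − 7 for some m ≥ 1.
Then g[m+1] = 2g[m] + 7 = 2·(2^{m+1} − 7) + 7 = 2^{m+2} − 14 + 7 = 2^{m+2} − 7.
So the formula holds for m+1, and by induction g[n] = 2^{n+1} − 7 for all n ≥ 1.

g[n] = 2^{n+1} − 7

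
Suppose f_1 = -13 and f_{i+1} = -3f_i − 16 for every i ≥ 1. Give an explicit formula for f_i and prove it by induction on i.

Claim: f_i = 3·(-3)^i − 4.

Base case: f_1 = -13, and 3·(-3)^1 − 4 = -9 − 4 = -13.
Assume f_k = 3·(-3)^k − 4 for some k ≥ 1.
Then f_{k+1} = -3f_k − 16 = -3·(3·(-3)^k − 4) − 16 = -9·(-3)^k + 12 − 16 = 3·(-3)^{k+1} − 4.
So the formula holds for k+1, and by induction f_i = 3·(-3)^i − 4 for all i ≥ 1.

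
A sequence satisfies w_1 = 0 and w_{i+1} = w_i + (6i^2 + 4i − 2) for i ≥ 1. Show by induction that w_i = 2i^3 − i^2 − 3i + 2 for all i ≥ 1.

Base case: w_1 = 0, and 2·1^3 − 1^2 − 3·1 + 2 = 0.
Assume w_m = 2m^3 − m^2 − 3m + 2.
Then w_{m+1} = w_m + (6m^2 + 4m − 2) = (2m^3 − m^2 − 3m + 2) + (6m^2 + 4m − 2) = 2m^3 + 5m^2 + m,
and 2·(m+1)^3 − (m+1)^2 − 3·(m+1) + 2 = 2m^3 + 5m^2 + m.
This completes the inductive step, so w_i = 2i^3 − i^2 − 3i + 2 for all i ≥ 1.

w_i = 2i^3 − i^2 − 3i + 2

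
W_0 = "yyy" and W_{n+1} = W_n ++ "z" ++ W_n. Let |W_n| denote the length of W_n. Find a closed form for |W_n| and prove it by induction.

Claim: |W_n| = 2^{n+2} − 1.

Base case: |W_0| = 3, and 2^{0+2} − 1 = 3.
Assume |W_k| = 2^{k+2} − 1.
Then |W_{k+1}| = |W_k| + 1 + |W_k| = 2|W_k| + 1 = 2(2^{k+2} − 1) + 1 = 2^{k+3} − 2 + 1 = 2^{k+3} − 1.
By induction, |W_n| = 2^{n+2} − 1 for all n ≥ 0.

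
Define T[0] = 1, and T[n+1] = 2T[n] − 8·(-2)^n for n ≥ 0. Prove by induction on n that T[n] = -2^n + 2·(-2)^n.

Base case: T[0] = 1, and -2^0 + 2·(-2)^0 = -1 + 2 = 1.
Assume T[k] = -2^k + 2·(-2)^k for some k ≥ 0.
Then T[k+1] = 2T[k] − 8·(-2)^k = 2·(-2^k + 2·(-2)^k) − 8·(-2)^k = -2^{k+1} + 4·(-2)^k − 8·(-2)^k = -2^{k+1} − 4·(-2)^k = -2^{k+1} + 2·(-2)^{k+1}.
By induction, T[n] = -2^n + 2·(-2)^n for all n ≥ 0.

T[n] = -2^n + 2·(-2)^n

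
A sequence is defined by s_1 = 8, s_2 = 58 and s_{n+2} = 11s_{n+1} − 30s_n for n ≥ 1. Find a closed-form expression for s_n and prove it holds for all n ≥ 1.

Claim: s_n = 3·6^n − 2·5^n.

Base cases: s_1 = 8 and 3·6^1 − 2·5^1 = 8; s_2 = 58 and 3·6^2 − 2·5^2 = 58.
Assume s_j = 3·6^j − 2·5^j for all 1 ≤ j ≤ k, where k ≥ 2.
Then s_{k+1} = 11s_k − 30s_{k−1} = 11·(3·6^k − 2·5^k) − 30·(3·6^{k−1} − 2·5^{k−1}) = 3·(11·6 − 30)6^{k−1} − 2·(11·5 − 30)5^{k−1} = 108·6^{k−1} − 50·5^{k−1} = 3·6^{k+1} − 2·5^{k+1}.
By strong induction, s_n = 3·6^n − 2·5^n for all n ≥ 1.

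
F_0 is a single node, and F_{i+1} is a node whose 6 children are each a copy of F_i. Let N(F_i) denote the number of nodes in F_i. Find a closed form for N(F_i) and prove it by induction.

Claim: N(F_i) = (6^{i+1} − 1)/5.

Base case: N(F_0) = 1, and (6^{0+1} − 1)/5 = 1.
Assume N(F_m) = (6^{m+1} − 1)/5.
Then N(F_{m+1}) = 1 + 6N(F_m) = 1 + 6·(6^{m+1} − 1)/5 = 1 + (6^{m+2} − 6)/5 = (5 + 6^{m+2} − 6)/5 = (6^{m+2} − 1)/5.
By induction, N(F_i) = (6^{i+1} − 1)/5 for all i ≥ 0.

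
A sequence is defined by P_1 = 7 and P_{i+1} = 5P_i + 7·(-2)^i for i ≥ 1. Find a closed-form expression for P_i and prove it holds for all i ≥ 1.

Claim: P_i = 5^i − (-2)^i.

Base case: P_1 = 7, and 5^1 − (-2)^1 = 5 + 2 = 7.
Assume P_r = 5^r − (-2)^r for some r ≥ 1.
Then P_{r+1} = 5P_r + 7·(-2)^r = 5·(5^r − (-2)^r) + 7·(-2)^r = 5^{r+1} − 5·(-2)^r + 7·(-2)^r = 5^{r+1} + 2·(-2)^r = 5^{r+1} − (-2)^{r+1}.
By induction, P_i = 5^i − (-2)^i for all i ≥ 1.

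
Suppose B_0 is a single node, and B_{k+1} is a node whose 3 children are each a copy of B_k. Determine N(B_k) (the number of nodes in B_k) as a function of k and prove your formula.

Claim: N(B_k) = (3^{k+1} − 1)/2.

Base case: N(B_0) = 1, and (3^{0+1} − 1)/2 = 1.
Assume N(B_j) = (3^{j+1} − 1)/2.
Then N(B_{j+1}) = 1 + 3N(B_j) = 1 + 3·(3^{j+1} − 1)/2 = 1 + (3^{j+2} − 3)/2 = (2 + 3^{j+2} − 3)/2 = (3^{j+2} − 1)/2.
So the formula holds for j+1, and by induction N(B_k) = (3^{k+1} − 1)/2 for all k ≥ 0.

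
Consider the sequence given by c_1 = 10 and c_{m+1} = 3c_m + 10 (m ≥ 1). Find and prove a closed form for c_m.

Claim: c_m = 5·3^m − 5.

Base case: c_1 = 10, and 5·3^1 − 5 = 15 − 5 = 10.
Assume c_j = 5·3^j − 5 for some j ≥ 1.
Then c_{j+1} = 3c_j + 10 = 3·(5·3^j − 5) + 10 = 15·3^j − 15 + 10 = 5·3^{j+1} − 5.
By induction, c_m = 5·3^m − 5 for all m ≥ 1.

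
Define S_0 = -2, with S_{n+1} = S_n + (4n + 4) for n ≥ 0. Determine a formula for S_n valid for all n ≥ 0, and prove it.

Claim: S_n = 2n^2 + 2n − 2.

Base case: S_0 = -2, and 2·0^2 + 2·0 − 2 = -2.
Assume S_k = 2k^2 + 2k − 2.
Then S_{k+1} = S_k + (4k + 4) = (2k^2 + 2k − 2) + (4k + 4) = 2k^2 + 6k + 2,
and 2·(k+1)^2 + 2·(k+1) − 2 = 2k^2 + 6k + 2.
This completes the inductive step, so S_n = 2n^2 + 2n − 2 for all n ≥ 0.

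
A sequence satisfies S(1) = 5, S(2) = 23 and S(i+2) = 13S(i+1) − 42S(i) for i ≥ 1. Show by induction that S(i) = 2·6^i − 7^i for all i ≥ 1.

Base cases: S(1) = 5 and 2·6^1 − 7^1 = 5; S(2) = 23 and 2·6^2 − 7^2 = 23.
Assume S(j) = 2·6^j − 7^j for all 1 ≤ j ≤ r, where r ≥ 2.
Then S(r+1) = 13S(r) − 42S(r−1) = 13·(2·6^r − 7^r) − 42·(2·6^{r−1} − 7^{r−1}) = 2·(13·6 − 42)6^{r−1} − (13·7 − 42)7^{r−1} = 72·6^{r−1} − 49·7^{r−1} = 2·6^{r+1} − 7^{r+1}.
Hence S(i) = 2·6^i − 7^i for every i ≥ 1, by strong induction.

S(i) = 2·6^i − 7^i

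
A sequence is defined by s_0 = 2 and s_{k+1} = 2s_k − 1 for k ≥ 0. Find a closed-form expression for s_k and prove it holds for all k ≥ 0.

Claim: s_k = 2^k + 1.

Base case: s_0 = 2, and 2^0 + 1 = 1 + 1 = 2.
Assume s_m = 2^m + 1 for some m ≥ 0.
Then s_{m+1} = 2s_m − 1 = 2·(2^m + 1) − 1 = 2^{m+1} + 2 − 1 = 2^{m+1} + 1.
This completes the inductive step, so s_k = 2^k + 1 for all k ≥ 0.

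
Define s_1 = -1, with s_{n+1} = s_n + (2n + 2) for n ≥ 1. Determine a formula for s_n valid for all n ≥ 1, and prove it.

Claim: s_n = n^2 + n − 3.

Base case: s_1 = -1, and 1^2 + 1 − 3 = -1.
Assume s_r = r^2 + r − 3.
Then s_{r+1} = s_r + (2r + 2) = (r^2 + r − 3) + (2r + 2) = r^2 + 3r − 1,
and (r+1)^2 + (r+1) − 3 = r^2 + 3r − 1.
By induction, s_n = n^2 + n − 3 for all n ≥ 1.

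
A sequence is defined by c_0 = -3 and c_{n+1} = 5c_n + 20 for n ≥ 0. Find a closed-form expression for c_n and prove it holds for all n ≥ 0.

Claim: c_n = 2·5^n − 5.

Base case: c_0 = -3, and 2·5^0 − 5 = 2 − 5 = -3.
Assume c_k = 2·5^k − 5 for some k ≥ 0.
Then c_{k+1} = 5c_k + 20 = 5·(2·5^k − 5) + 20 = 10·5^k − 25 + 20 = 2·5^{k+1} − 5.
So the formula holds for k+1, and by induction c_n = 2·5^n − 5 for all n ≥ 0.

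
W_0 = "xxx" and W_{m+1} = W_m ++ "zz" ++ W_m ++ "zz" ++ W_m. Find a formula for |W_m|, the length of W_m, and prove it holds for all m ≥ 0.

Claim: |W_m| = 5·3^m − 2.

Base case: |W_0| = 3, and 5·3^0 − 2 = 3.
Assume |W_j| = 5·3^j − 2.
Then |W_{j+1}| = 3|W_j| + 4 = 3(5·3^j − 2) + 4 = 5·3^{j+1} − 6 + 4 = 5·3^{j+1} − 2.
This completes the inductive step, so |W_m| = 5·3^m − 2 for all m ≥ 0.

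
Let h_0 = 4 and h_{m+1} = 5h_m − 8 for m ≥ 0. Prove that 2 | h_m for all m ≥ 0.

Base case: h_0 = 4 = 2·2, so 2 | h_0.
Assume 2 | h_j, so h_j = 2t for some integer t.
Then h_{j+1} = 5h_j − 8 = 5·(2t) − 8 = 2(5t − 4), so 2 | h_{j+1}.
Hence 2 | h_m for every m ≥ 0, by induction.

2 | h_m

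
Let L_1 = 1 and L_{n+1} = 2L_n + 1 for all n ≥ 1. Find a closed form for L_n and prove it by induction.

Claim: L_n = 2^n − 1.

Base case: L_1 = 1, and 2^1 − 1 = 2 − 1 = 1.
Assume L_k = 2^k − 1 for some k ≥ 1.
Then L_{k+1} = 2L_k + 1 = 2·(2^k − 1) + 1 = 2^{k+1} − 2 + 1 = 2^{k+1} − 1.
Hence L_n = 2^n − 1 for every n ≥ 1, by induction.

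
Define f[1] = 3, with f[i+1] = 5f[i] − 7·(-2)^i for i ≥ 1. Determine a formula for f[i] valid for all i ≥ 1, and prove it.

Claim: f[i] = 5^i + (-2)^i.

Base case: f[1] = 3, and 5^1 + (-2)^1 = 5 − 2 = 3.
Assume f[r] = 5^r + (-2)^r for some r ≥ 1.
Then f[r+1] = 5f[r] − 7·(-2)^r = 5·(5^r + (-2)^r) − 7·(-2)^r = 5^{r+1} + 5·(-2)^r − 7·(-2)^r = 5^{r+1} − 2·(-2)^r = 5^{r+1} + (-2)^{r+1}.
This completes the inductive step, so f[i] = 5^i + (-2)^i for all i ≥ 1.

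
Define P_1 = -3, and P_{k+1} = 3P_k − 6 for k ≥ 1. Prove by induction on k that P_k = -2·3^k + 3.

Base case: P_1 = -3, and -2·3^1 + 3 = -6 + 3 = -3.
Assume P_r = -2·3^r + 3 for some r ≥ 1.
Then P_{r+1} = 3P_r − 6 = 3·(-2·3^r + 3) − 6 = -6·3^r + 9 − 6 = -2·3^{r+1} + 3.
This completes the inductive step, so P_k = -2·3^k + 3 for all k ≥ 1.

P_k = -2·3^k + 3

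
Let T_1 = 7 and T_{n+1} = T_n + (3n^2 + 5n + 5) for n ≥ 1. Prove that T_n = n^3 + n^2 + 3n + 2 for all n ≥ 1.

Base case: T_1 = 7, and 1^3 + 1^2 + 3·1 + 2 = 7.
Assume T_j = j^3 + j^2 + 3j + 2.
Then T_{j+1} = T_j + (3j^2 + 5j + 5) = (j^3 + j^2 + 3j + 2) + (3j^2 + 5j + 5) = j^3 + 4j^2 + 8j + 7,
and (j+1)^3 + (j+1)^2 + 3·(j+1) + 2 = j^3 + 4j^2 + 8j + 7.
Hence T_n = n^3 + n^2 + 3n + 2 for every n ≥ 1, by induction.

T_n = n^3 + n^2 + 3n + 2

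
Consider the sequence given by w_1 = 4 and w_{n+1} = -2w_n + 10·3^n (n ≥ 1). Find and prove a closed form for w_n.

Claim: w_n = (-2)^n + 2·3^n.

Base case: w_1 = 4, and (-2)^1 + 2·3^1 = -2 + 6 = 4.
Assume w_k = (-2)^k + 2·3^k for some k ≥ 1.
Then w_{k+1} = -2w_k + 10·3^k = -2·((-2)^k + 2·3^k) + 10·3^k = (-2)^{k+1} − 4·3^k + 10·3^k = (-2)^{k+1} + 6·3^k = (-2)^{k+1} + 2·3^{k+1}.
This completes the inductive step, so w_n = (-2)^n + 2·3^n for all n ≥ 1.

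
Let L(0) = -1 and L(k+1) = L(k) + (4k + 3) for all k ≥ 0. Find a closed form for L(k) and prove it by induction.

Claim: L(k) = 2k^2 + k − 1.

Base case: L(0) = -1, and 2·0^2 + 0 − 1 = -1.
Assume L(r) = 2r^2 + r − 1.
Then L(r+1) = L(r) + (4r + 3) = (2r^2 + r − 1) + (4r + 3) = 2r^2 + 5r + 2,
and 2·(r+1)^2 + (r+1) − 1 = 2r^2 + 5r + 2.
Hence L(k) = 2k^2 + k − 1 for every k ≥ 0, by induction.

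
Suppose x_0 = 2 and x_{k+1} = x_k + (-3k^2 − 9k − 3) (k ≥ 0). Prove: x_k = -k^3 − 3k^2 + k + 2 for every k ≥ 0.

Base case: x_0 = 2, and -0^3 − 3·0^2 + 0 + 2 = 2.
Assume x_r = -r^3 − 3r^2 + r + 2.
Then x_{r+1} = x_r + (-3r^2 − 9r − 3) = (-r^3 − 3r^2 + r + 2) + (-3r^2 − 9r − 3) = -r^3 − 6r^2 − 8r − 1,
and -(r+1)^3 − 3·(r+1)^2 + (r+1) + 2 = -r^3 − 6r^2 − 8r − 1.
Hence x_k = -k^3 − 3k^2 + k + 2 for every k ≥ 0, by induction.

x_k = -k^3 − 3k^2 + k + 2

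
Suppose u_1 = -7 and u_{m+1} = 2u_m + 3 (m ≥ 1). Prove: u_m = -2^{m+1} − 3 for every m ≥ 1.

Base case: u_1 = -7, and -2^{1+1} − 3 = -4 − 3 = -7.
Assume u_r = -2^{r+1} − 3 for some r ≥ 1.
Then u_{r+1} = 2u_r + 3 = 2·(-2^{r+1} − 3) + 3 = -2^{r+2} − 6 + 3 = -2^{r+2} − 3.
So the formula holds for r+1, and by induction u_m = -2^{m+1} − 3 for all m ≥ 1.

u_m = -2^{m+1} − 3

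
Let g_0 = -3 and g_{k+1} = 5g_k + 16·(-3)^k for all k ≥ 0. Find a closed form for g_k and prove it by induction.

Claim: g_k = -5^k − 2·(-3)^k.

Base case: g_0 = -3, and -5^0 − 2·(-3)^0 = -1 − 2 = -3.
Assume g_m = -5^m − 2·(-3)^m for some m ≥ 0.
Then g_{m+1} = 5g_m + 16·(-3)^m = 5·(-5^m − 2·(-3)^m) + 16·(-3)^m = -5^{m+1} − 10·(-3)^m + 16·(-3)^m = -5^{m+1} + 6·(-3)^m = -5^{m+1} − 2·(-3)^{m+1}.
This completes the inductive step, so g_k = -5^k − 2·(-3)^k for all k ≥ 0.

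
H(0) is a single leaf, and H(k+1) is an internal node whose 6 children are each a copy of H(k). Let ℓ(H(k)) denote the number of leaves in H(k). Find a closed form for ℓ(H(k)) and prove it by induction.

Claim: ℓ(H(k)) = 6^k.

Base case: ℓ(H(0)) = 1, and 6^0 = 1.
Assume ℓ(H(j)) = 6^j.
Then ℓ(H(j+1)) = 6·ℓ(H(j)) = 6·6^j = 6^{j+1}.
Hence ℓ(H(k)) = 6^k for every k ≥ 0, by induction.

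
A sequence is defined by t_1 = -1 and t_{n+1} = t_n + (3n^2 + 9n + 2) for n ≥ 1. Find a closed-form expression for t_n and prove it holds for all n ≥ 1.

Claim: t_n = n^3 + 3n^2 − 2n − 3.

Base case: t_1 = -1, and 1^3 + 3·1^2 − 2·1 − 3 = -1.
Assume t_j = j^3 + 3j^2 − 2j − 3.
Then t_{j+1} = t_j + (3j^2 + 9j + 2) = (j^3 + 3j^2 − 2j − 3) + (3j^2 + 9j + 2) = j^3 + 6j^2 + 7j − 1,
and (j+1)^3 + 3·(j+1)^2 − 2·(j+1) − 3 = j^3 + 6j^2 + 7j − 1.
Hence t_n = n^3 + 3n^2 − 2n − 3 for every n ≥ 1, by induction.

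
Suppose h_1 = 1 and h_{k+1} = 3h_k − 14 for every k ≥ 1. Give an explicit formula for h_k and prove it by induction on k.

Claim: h_k = -2·3^k + 7.

Base case: h_1 = 1, and -2·3^1 + 7 = -6 + 7 = 1.
Assume h_j = -2·3^j + 7 for some j ≥ 1.
Then h_{j+1} = 3h_j − 14 = 3·(-2·3^j + 7) − 14 = -6·3^j + 21 − 14 = -2·3^{j+1} + 7.
This completes the inductive step, so h_k = -2·3^k + 7 for all k ≥ 1.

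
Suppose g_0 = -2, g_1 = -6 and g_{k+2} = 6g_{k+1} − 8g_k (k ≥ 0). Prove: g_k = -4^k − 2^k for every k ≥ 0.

Base cases: g_0 = -2 and -4^0 − 2^0 = -2; g_1 = -6 and -4^1 − 2^1 = -6.
Assume g_i = -4^i − 2^i for all 0 ≤ i ≤ j, where j ≥ 1.
Then g_{j+1} = 6g_j − 8g_{j−1} = 6·(-4^j − 2^j) − 8·(-4^{j−1} − 2^{j−1}) = -(6·4 − 8)4^{j−1} − (6·2 − 8)2^{j−1} = -16·4^{j−1} − 4·2^{j−1} = -4^{j+1} − 2^{j+1}.
Hence g_k = -4^k − 2^k for every k ≥ 0, by strong induction.

g_k = -4^k − 2^k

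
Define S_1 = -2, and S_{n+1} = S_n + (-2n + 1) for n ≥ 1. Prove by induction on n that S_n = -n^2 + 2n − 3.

Base case: S_1 = -2, and -1^2 + 2·1 − 3 = -2.
Assume S_k = -k^2 + 2k − 3.
Then S_{k+1} = S_k + (-2k + 1) = (-k^2 + 2k − 3) + (-2k + 1) = -k^2 − 2,
and -(k+1)^2 + 2·(k+1) − 3 = -k^2 − 2.
By induction, S_n = -n^2 + 2n − 3 for all n ≥ 1.

S_n = -n^2 + 2n − 3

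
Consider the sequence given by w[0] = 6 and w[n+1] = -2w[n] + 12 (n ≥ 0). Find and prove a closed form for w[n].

Claim: w[n] = 2·(-2)^n + 4.

Base case: w[0] = 6, and 2·(-2)^0 + 4 = 2 + 4 = 6.
Assume w[r] = 2·(-2)^r + 4 for some r ≥ 0.
Then w[r+1] = -2w[r] + 12 = -2·(2·(-2)^r + 4) + 12 = -4·(-2)^r − 8 + 12 = 2·(-2)^{r+1} + 4.
So the formula holds for r+1, and by induction w[n] = 2·(-2)^n + 4 for all n ≥ 0.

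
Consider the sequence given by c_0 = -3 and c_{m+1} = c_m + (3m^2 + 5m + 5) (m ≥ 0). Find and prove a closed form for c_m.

Claim: c_m = m^3 + m^2 + 3m − 3.

Base case: c_0 = -3, and 0^3 + 0^2 + 3·0 − 3 = -3.
Assume c_r = r^3 + r^2 + 3r − 3.
Then c_{r+1} = c_r + (3r^2 + 5r + 5) = (r^3 + r^2 + 3r − 3) + (3r^2 + 5r + 5) = r^3 + 4r^2 + 8r + 2,
and (r+1)^3 + (r+1)^2 + 3·(r+1) − 3 = r^3 + 4r^2 + 8r + 2.
By induction, c_m = m^3 + m^2 + 3m − 3 for all m ≥ 0.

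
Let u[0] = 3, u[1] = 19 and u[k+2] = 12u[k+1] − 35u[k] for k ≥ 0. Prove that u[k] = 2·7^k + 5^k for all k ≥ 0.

Base cases: u[0] = 3 and 2·7^0 + 5^0 = 3; u[1] = 19 and 2·7^1 + 5^1 = 19.
Assume u[j] = 2·7^j + 5^j for all 0 ≤ j ≤ r, where r ≥ 1.
Then u[r+1] = 12u[r] − 35u[r−1] = 12·(2·7^r + 5^r) − 35·(2·7^{r−1} + 5^{r−1}) = 2·(12·7 − 35)7^{r−1} + (12·5 − 35)5^{r−1} = 98·7^{r−1} + 25·5^{r−1} = 2·7^{r+1} + 5^{r+1}.
By strong induction, u[k] = 2·7^k + 5^k for all k ≥ 0.

u[k] = 2·7^k + 5^k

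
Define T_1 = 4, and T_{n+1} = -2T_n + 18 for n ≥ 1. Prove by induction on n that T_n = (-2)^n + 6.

Base case: T_1 = 4, and (-2)^1 + 6 = -2 + 6 = 4.
Assume T_r = (-2)^r + 6 for some r ≥ 1.
Then T_{r+1} = -2T_r + 18 = -2·((-2)^r + 6) + 18 = -2·(-2)^r − 12 + 18 = (-2)^{r+1} + 6.
This completes the inductive step, so T_n = (-2)^n + 6 for all n ≥ 1.

T_n = (-2)^n + 6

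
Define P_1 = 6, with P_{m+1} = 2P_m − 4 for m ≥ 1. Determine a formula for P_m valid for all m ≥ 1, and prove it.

Claim: P_m = 2^m + 4.

Base case: P_1 = 6, and 2^1 + 4 = 2 + 4 = 6.
Assume P_k = 2^k + 4 for some k ≥ 1.
Then P_{k+1} = 2P_k − 4 = 2·(2^k + 4) − 4 = 2^{k+1} + 8 − 4 = 2^{k+1} + 4.
This completes the inductive step, so P_m = 2^m + 4 for all m ≥ 1.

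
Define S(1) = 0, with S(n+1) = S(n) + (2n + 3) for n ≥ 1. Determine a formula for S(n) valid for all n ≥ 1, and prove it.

Claim: S(n) = n^2 + 2n − 3.

Base case: S(1) = 0, and 1^2 + 2·1 − 3 = 0.
Assume S(k) = k^2 + 2k − 3.
Then S(k+1) = S(k) + (2k + 3) = (k^2 + 2k − 3) + (2k + 3) = k^2 + 4k,
and (k+1)^2 + 2·(k+1) − 3 = k^2 + 4k.
Hence S(n) = n^2 + 2n − 3 for every n ≥ 1, by induction.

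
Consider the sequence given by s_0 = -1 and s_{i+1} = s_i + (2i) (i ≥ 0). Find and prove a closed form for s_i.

Claim: s_i = i^2 − i − 1.

Base case: s_0 = -1, and 0^2 − 0 − 1 = -1.
Assume s_j = j^2 − j − 1.
Then s_{j+1} = s_j + (2j) = (j^2 − j − 1) + (2j) = j^2 + j − 1,
and (j+1)^2 − (j+1) − 1 = j^2 + j − 1.
Hence s_i = i^2 − i − 1 for every i ≥ 0, by induction.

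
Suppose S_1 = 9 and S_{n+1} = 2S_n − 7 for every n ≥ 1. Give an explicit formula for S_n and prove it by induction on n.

Claim: S_n = 2^n + 7.

Base case: S_1 = 9, and 2^1 + 7 = 2 + 7 = 9.
Assume S_m = 2^m + 7 for some m ≥ 1.
Then S_{m+1} = 2S_m − 7 = 2·(2^m + 7) − 7 = 2^{m+1} + 14 − 7 = 2^{m+1} + 7.
Hence S_n = 2^n + 7 for every n ≥ 1, by induction.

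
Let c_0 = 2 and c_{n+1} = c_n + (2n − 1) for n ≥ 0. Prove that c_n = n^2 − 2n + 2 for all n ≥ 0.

Base case: c_0 = 2, and 0^2 − 2·0 + 2 = 2.
Assume c_k = k^2 − 2k + 2.
Then c_{k+1} = c_k + (2k − 1) = (k^2 − 2k + 2) + (2k − 1) = k^2 + 1,
and (k+1)^2 − 2·(k+1) + 2 = k^2 + 1.
Hence c_n = n^2 − 2n + 2 for every n ≥ 0, by induction.

c_n = n^2 − 2n + 2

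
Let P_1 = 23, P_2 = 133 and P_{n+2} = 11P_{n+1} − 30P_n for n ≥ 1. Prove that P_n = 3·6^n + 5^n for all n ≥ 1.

Base cases: P_1 = 23 and 3·6^1 + 5^1 = 23; P_2 = 133 and 3·6^2 + 5^2 = 133.
Assume P_j = 3·6^j + 5^j for all 1 ≤ j ≤ k, where k ≥ 2.
Then P_{k+1} = 11P_k − 30P_{k−1} = 11·(3·6^k + 5^k) − 30·(3·6^{k−1} + 5^{k−1}) = 3·(11·6 − 30)6^{k−1} + (11·5 − 30)5^{k−1} = 108·6^{k−1} + 25·5^{k−1} = 3·6^{k+1} + 5^{k+1}.
Hence P_n = 3·6^n + 5^n for every n ≥ 1, by strong induction.

P_n = 3·6^n + 5^n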